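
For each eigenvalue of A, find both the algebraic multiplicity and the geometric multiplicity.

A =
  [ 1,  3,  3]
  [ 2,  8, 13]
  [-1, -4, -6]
λ = 1: alg = 3, geom = 1

Step 1 — factor the characteristic polynomial to read off the algebraic multiplicities:
  χ_A(x) = (x - 1)^3

Step 2 — compute geometric multiplicities via the rank-nullity identity g(λ) = n − rank(A − λI):
  rank(A − (1)·I) = 2, so dim ker(A − (1)·I) = n − 2 = 1

Summary:
  λ = 1: algebraic multiplicity = 3, geometric multiplicity = 1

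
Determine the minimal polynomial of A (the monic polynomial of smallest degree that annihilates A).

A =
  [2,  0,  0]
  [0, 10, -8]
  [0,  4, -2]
x^2 - 8*x + 12

The characteristic polynomial is χ_A(x) = (x - 6)*(x - 2)^2, so the eigenvalues are known. The minimal polynomial is
  m_A(x) = Π_λ (x − λ)^{k_λ}
where k_λ is the size of the *largest* Jordan block for λ (equivalently, the smallest k with (A − λI)^k v = 0 for every generalised eigenvector v of λ).

  λ = 2: largest Jordan block has size 1, contributing (x − 2)
  λ = 6: largest Jordan block has size 1, contributing (x − 6)

So m_A(x) = (x - 6)*(x - 2) = x^2 - 8*x + 12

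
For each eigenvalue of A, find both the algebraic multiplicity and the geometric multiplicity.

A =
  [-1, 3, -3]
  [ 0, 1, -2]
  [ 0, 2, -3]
λ = -1: alg = 3, geom = 2

Step 1 — factor the characteristic polynomial to read off the algebraic multiplicities:
  χ_A(x) = (x + 1)^3

Step 2 — compute geometric multiplicities via the rank-nullity identity g(λ) = n − rank(A − λI):
  rank(A − (-1)·I) = 1, so dim ker(A − (-1)·I) = n − 1 = 2

Summary:
  λ = -1: algebraic multiplicity = 3, geometric multiplicity = 2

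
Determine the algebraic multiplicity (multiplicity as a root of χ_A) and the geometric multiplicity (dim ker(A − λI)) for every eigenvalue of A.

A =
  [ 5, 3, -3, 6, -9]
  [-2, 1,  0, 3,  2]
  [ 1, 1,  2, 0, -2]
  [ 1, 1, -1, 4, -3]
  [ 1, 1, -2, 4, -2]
λ = 2: alg = 5, geom = 2

Step 1 — factor the characteristic polynomial to read off the algebraic multiplicities:
  χ_A(x) = (x - 2)^5

Step 2 — compute geometric multiplicities via the rank-nullity identity g(λ) = n − rank(A − λI):
  rank(A − (2)·I) = 3, so dim ker(A − (2)·I) = n − 3 = 2

Summary:
  λ = 2: algebraic multiplicity = 5, geometric multiplicity = 2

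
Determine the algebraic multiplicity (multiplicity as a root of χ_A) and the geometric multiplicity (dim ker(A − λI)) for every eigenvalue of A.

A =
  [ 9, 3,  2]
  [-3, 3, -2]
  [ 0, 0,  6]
λ = 6: alg = 3, geom = 2

Step 1 — factor the characteristic polynomial to read off the algebraic multiplicities:
  χ_A(x) = (x - 6)^3

Step 2 — compute geometric multiplicities via the rank-nullity identity g(λ) = n − rank(A − λI):
  rank(A − (6)·I) = 1, so dim ker(A − (6)·I) = n − 1 = 2

Summary:
  λ = 6: algebraic multiplicity = 3, geometric multiplicity = 2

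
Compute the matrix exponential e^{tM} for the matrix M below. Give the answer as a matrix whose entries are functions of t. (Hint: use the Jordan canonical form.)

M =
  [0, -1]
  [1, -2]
e^{tM} =
  [t*exp(-t) + exp(-t), -t*exp(-t)]
  [t*exp(-t), -t*exp(-t) + exp(-t)]

Strategy: write M = P · J · P⁻¹ where J is a Jordan canonical form, so e^{tM} = P · e^{tJ} · P⁻¹, and e^{tJ} can be computed block-by-block.

M has Jordan form
J =
  [-1,  1]
  [ 0, -1]
(up to reordering of blocks).

Per-block formulas:
  For a 2×2 Jordan block J_2(-1): exp(t · J_2(-1)) = e^(-1t)·(I + t·N), where N is the 2×2 nilpotent shift.

After assembling e^{tJ} and conjugating by P, we get:

e^{tM} =
  [t*exp(-t) + exp(-t), -t*exp(-t)]
  [t*exp(-t), -t*exp(-t) + exp(-t)]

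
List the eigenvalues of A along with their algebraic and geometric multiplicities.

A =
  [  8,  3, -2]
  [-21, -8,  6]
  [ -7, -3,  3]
λ = 1: alg = 3, geom = 2

Step 1 — factor the characteristic polynomial to read off the algebraic multiplicities:
  χ_A(x) = (x - 1)^3

Step 2 — compute geometric multiplicities via the rank-nullity identity g(λ) = n − rank(A − λI):
  rank(A − (1)·I) = 1, so dim ker(A − (1)·I) = n − 1 = 2

Summary:
  λ = 1: algebraic multiplicity = 3, geometric multiplicity = 2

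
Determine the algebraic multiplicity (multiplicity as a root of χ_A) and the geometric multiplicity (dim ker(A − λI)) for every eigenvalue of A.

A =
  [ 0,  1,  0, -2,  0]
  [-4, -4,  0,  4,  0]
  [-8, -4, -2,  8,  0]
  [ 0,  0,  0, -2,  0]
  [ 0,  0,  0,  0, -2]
λ = -2: alg = 5, geom = 4

Step 1 — factor the characteristic polynomial to read off the algebraic multiplicities:
  χ_A(x) = (x + 2)^5

Step 2 — compute geometric multiplicities via the rank-nullity identity g(λ) = n − rank(A − λI):
  rank(A − (-2)·I) = 1, so dim ker(A − (-2)·I) = n − 1 = 4

Summary:
  λ = -2: algebraic multiplicity = 5, geometric multiplicity = 4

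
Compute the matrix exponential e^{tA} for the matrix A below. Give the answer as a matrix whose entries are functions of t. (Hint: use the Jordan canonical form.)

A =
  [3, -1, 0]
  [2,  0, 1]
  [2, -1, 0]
e^{tA} =
  [t^2*exp(t) + 2*t*exp(t) + exp(t), -t^2*exp(t)/2 - t*exp(t), -t^2*exp(t)/2]
  [2*t^2*exp(t) + 2*t*exp(t), -t^2*exp(t) - t*exp(t) + exp(t), -t^2*exp(t) + t*exp(t)]
  [2*t*exp(t), -t*exp(t), -t*exp(t) + exp(t)]

Strategy: write A = P · J · P⁻¹ where J is a Jordan canonical form, so e^{tA} = P · e^{tJ} · P⁻¹, and e^{tJ} can be computed block-by-block.

A has Jordan form
J =
  [1, 1, 0]
  [0, 1, 1]
  [0, 0, 1]
(up to reordering of blocks).

Per-block formulas:
  For a 3×3 Jordan block J_3(1): exp(t · J_3(1)) = e^(1t)·(I + t·N + (t^2/2)·N^2), where N is the 3×3 nilpotent shift.

After assembling e^{tJ} and conjugating by P, we get:

e^{tA} =
  [t^2*exp(t) + 2*t*exp(t) + exp(t), -t^2*exp(t)/2 - t*exp(t), -t^2*exp(t)/2]
  [2*t^2*exp(t) + 2*t*exp(t), -t^2*exp(t) - t*exp(t) + exp(t), -t^2*exp(t) + t*exp(t)]
  [2*t*exp(t), -t*exp(t), -t*exp(t) + exp(t)]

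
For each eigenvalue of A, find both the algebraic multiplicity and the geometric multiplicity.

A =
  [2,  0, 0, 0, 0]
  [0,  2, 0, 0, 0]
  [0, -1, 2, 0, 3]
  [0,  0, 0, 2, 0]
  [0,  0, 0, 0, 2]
λ = 2: alg = 5, geom = 4

Step 1 — factor the characteristic polynomial to read off the algebraic multiplicities:
  χ_A(x) = (x - 2)^5

Step 2 — compute geometric multiplicities via the rank-nullity identity g(λ) = n − rank(A − λI):
  rank(A − (2)·I) = 1, so dim ker(A − (2)·I) = n − 1 = 4

Summary:
  λ = 2: algebraic multiplicity = 5, geometric multiplicity = 4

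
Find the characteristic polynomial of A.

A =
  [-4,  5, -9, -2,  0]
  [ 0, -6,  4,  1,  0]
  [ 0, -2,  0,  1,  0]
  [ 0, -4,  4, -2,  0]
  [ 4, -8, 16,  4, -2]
x^5 + 14*x^4 + 76*x^3 + 200*x^2 + 256*x + 128

Expanding det(x·I − A) (e.g. by cofactor expansion or by noting that A is similar to its Jordan form J, which has the same characteristic polynomial as A) gives
  χ_A(x) = x^5 + 14*x^4 + 76*x^3 + 200*x^2 + 256*x + 128
which factors as (x + 2)^3*(x + 4)^2. The eigenvalues (with algebraic multiplicities) are λ = -4 with multiplicity 2, λ = -2 with multiplicity 3.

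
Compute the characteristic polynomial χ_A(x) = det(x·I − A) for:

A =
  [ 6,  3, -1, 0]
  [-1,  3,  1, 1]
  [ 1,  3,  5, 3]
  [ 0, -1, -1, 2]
x^4 - 16*x^3 + 96*x^2 - 256*x + 256

Expanding det(x·I − A) (e.g. by cofactor expansion or by noting that A is similar to its Jordan form J, which has the same characteristic polynomial as A) gives
  χ_A(x) = x^4 - 16*x^3 + 96*x^2 - 256*x + 256
which factors as (x - 4)^4. The eigenvalues (with algebraic multiplicities) are λ = 4 with multiplicity 4.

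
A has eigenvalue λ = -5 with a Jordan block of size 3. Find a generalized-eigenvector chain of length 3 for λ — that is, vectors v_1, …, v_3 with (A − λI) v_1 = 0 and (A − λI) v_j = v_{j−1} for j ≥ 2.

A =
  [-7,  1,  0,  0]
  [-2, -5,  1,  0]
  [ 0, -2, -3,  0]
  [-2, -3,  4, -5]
A Jordan chain for λ = -5 of length 3:
v_1 = (2, 4, 4, 10)ᵀ
v_2 = (-2, -2, 0, -2)ᵀ
v_3 = (1, 0, 0, 0)ᵀ

Let N = A − (-5)·I. We want v_3 with N^3 v_3 = 0 but N^2 v_3 ≠ 0; then v_{j-1} := N · v_j for j = 3, …, 2.

Pick v_3 = (1, 0, 0, 0)ᵀ.
Then v_2 = N · v_3 = (-2, -2, 0, -2)ᵀ.
Then v_1 = N · v_2 = (2, 4, 4, 10)ᵀ.

Sanity check: (A − (-5)·I) v_1 = (0, 0, 0, 0)ᵀ = 0. ✓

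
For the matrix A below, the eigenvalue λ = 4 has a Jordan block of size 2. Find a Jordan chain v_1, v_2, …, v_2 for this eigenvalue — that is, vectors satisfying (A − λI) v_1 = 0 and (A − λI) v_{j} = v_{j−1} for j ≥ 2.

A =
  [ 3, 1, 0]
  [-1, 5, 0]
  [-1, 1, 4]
A Jordan chain for λ = 4 of length 2:
v_1 = (-1, -1, -1)ᵀ
v_2 = (1, 0, 0)ᵀ

Let N = A − (4)·I. We want v_2 with N^2 v_2 = 0 but N^1 v_2 ≠ 0; then v_{j-1} := N · v_j for j = 2, …, 2.

Pick v_2 = (1, 0, 0)ᵀ.
Then v_1 = N · v_2 = (-1, -1, -1)ᵀ.

Sanity check: (A − (4)·I) v_1 = (0, 0, 0)ᵀ = 0. ✓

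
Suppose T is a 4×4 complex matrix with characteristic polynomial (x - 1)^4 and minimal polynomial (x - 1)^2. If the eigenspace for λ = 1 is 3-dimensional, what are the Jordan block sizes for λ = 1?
Block sizes for λ = 1: [2, 1, 1]

Step 1 — from the characteristic polynomial, algebraic multiplicity of λ = 1 is 4. From dim ker(T − (1)·I) = 3, there are exactly 3 Jordan blocks for λ = 1.
Step 2 — from the minimal polynomial, the factor (x − 1)^2 tells us the largest block for λ = 1 has size 2.
Step 3 — with total size 4, 3 blocks, and largest block 2, the block sizes (in nonincreasing order) are [2, 1, 1].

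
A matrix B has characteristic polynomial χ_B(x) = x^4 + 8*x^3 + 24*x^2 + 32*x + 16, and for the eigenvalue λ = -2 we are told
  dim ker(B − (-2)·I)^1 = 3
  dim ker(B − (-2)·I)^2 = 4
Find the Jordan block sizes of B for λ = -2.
Block sizes for λ = -2: [2, 1, 1]

From the dimensions of kernels of powers, the number of Jordan blocks of size at least j is d_j − d_{j−1} where d_j = dim ker(N^j) (with d_0 = 0). Computing the differences gives [3, 1].
The number of blocks of size exactly k is (#blocks of size ≥ k) − (#blocks of size ≥ k + 1), so the partition is: 2 block(s) of size 1, 1 block(s) of size 2.
In nonincreasing order the block sizes are [2, 1, 1].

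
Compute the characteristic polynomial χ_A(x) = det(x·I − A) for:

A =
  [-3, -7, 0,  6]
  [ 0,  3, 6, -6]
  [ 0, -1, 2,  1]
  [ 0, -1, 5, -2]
x^4 - 18*x^2 + 81

Expanding det(x·I − A) (e.g. by cofactor expansion or by noting that A is similar to its Jordan form J, which has the same characteristic polynomial as A) gives
  χ_A(x) = x^4 - 18*x^2 + 81
which factors as (x - 3)^2*(x + 3)^2. The eigenvalues (with algebraic multiplicities) are λ = -3 with multiplicity 2, λ = 3 with multiplicity 2.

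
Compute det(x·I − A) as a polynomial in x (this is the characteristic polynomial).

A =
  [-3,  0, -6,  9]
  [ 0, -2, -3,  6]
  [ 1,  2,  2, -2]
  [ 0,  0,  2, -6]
x^4 + 9*x^3 + 30*x^2 + 44*x + 24

Expanding det(x·I − A) (e.g. by cofactor expansion or by noting that A is similar to its Jordan form J, which has the same characteristic polynomial as A) gives
  χ_A(x) = x^4 + 9*x^3 + 30*x^2 + 44*x + 24
which factors as (x + 2)^3*(x + 3). The eigenvalues (with algebraic multiplicities) are λ = -3 with multiplicity 1, λ = -2 with multiplicity 3.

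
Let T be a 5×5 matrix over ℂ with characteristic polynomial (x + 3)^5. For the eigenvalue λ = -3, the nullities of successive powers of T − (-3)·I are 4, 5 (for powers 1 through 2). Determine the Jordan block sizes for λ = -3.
Block sizes for λ = -3: [2, 1, 1, 1]

From the dimensions of kernels of powers, the number of Jordan blocks of size at least j is d_j − d_{j−1} where d_j = dim ker(N^j) (with d_0 = 0). Computing the differences gives [4, 1].
The number of blocks of size exactly k is (#blocks of size ≥ k) − (#blocks of size ≥ k + 1), so the partition is: 3 block(s) of size 1, 1 block(s) of size 2.
In nonincreasing order the block sizes are [2, 1, 1, 1].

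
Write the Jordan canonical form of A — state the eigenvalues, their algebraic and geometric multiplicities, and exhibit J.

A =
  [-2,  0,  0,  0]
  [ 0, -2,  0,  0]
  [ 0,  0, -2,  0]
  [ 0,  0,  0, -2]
J_1(-2) ⊕ J_1(-2) ⊕ J_1(-2) ⊕ J_1(-2)

The characteristic polynomial is
  det(x·I − A) = x^4 + 8*x^3 + 24*x^2 + 32*x + 16 = (x + 2)^4

Eigenvalues and multiplicities (the geometric multiplicity of λ is n − rank(A − λI), which equals the number of Jordan blocks for λ):
  λ = -2: algebraic multiplicity = 4, geometric multiplicity = 4

Determining the block sizes for each eigenvalue:
  λ = -2: gm = am = 4, so every block has size 1 → block sizes [1, 1, 1, 1]

Assembling the blocks gives a Jordan form
J =
  [-2,  0,  0,  0]
  [ 0, -2,  0,  0]
  [ 0,  0, -2,  0]
  [ 0,  0,  0, -2]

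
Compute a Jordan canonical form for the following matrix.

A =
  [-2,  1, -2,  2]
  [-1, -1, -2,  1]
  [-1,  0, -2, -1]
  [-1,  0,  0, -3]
J_3(-2) ⊕ J_1(-2)

The characteristic polynomial is
  det(x·I − A) = x^4 + 8*x^3 + 24*x^2 + 32*x + 16 = (x + 2)^4

Eigenvalues and multiplicities (the geometric multiplicity of λ is n − rank(A − λI), which equals the number of Jordan blocks for λ):
  λ = -2: algebraic multiplicity = 4, geometric multiplicity = 2

Determining the block sizes for each eigenvalue:
  λ = -2: with am = 4 and gm = 2, the partition is not yet determined (e.g. several partitions of 4 into 2 parts exist). Let N = A − (-2)·I. Computing rank(N^1) = 2, rank(N^2) = 1, rank(N^3) = 0; the number of blocks of size ≥ j is rank(N^{j−1}) − rank(N^j), giving [2, 1, 1]. So we have 1 block(s) of size 3, 1 block(s) of size 1 → block sizes [3, 1]

Assembling the blocks gives a Jordan form
J =
  [-2,  1,  0,  0]
  [ 0, -2,  1,  0]
  [ 0,  0, -2,  0]
  [ 0,  0,  0, -2]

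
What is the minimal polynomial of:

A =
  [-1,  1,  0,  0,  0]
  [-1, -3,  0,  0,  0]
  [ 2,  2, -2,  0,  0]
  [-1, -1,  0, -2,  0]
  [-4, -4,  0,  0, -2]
x^2 + 4*x + 4

The characteristic polynomial is χ_A(x) = (x + 2)^5, so the eigenvalues are known. The minimal polynomial is
  m_A(x) = Π_λ (x − λ)^{k_λ}
where k_λ is the size of the *largest* Jordan block for λ (equivalently, the smallest k with (A − λI)^k v = 0 for every generalised eigenvector v of λ).

  λ = -2: largest Jordan block has size 2, contributing (x + 2)^2

So m_A(x) = (x + 2)^2 = x^2 + 4*x + 4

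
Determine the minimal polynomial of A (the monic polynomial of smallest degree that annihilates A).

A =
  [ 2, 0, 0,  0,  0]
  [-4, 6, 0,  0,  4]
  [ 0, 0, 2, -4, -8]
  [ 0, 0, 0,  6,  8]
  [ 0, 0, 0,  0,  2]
x^2 - 8*x + 12

The characteristic polynomial is χ_A(x) = (x - 6)^2*(x - 2)^3, so the eigenvalues are known. The minimal polynomial is
  m_A(x) = Π_λ (x − λ)^{k_λ}
where k_λ is the size of the *largest* Jordan block for λ (equivalently, the smallest k with (A − λI)^k v = 0 for every generalised eigenvector v of λ).

  λ = 2: largest Jordan block has size 1, contributing (x − 2)
  λ = 6: largest Jordan block has size 1, contributing (x − 6)

So m_A(x) = (x - 6)*(x - 2) = x^2 - 8*x + 12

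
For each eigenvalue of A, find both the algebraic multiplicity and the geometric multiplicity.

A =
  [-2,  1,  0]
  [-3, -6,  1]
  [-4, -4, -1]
λ = -3: alg = 3, geom = 1

Step 1 — factor the characteristic polynomial to read off the algebraic multiplicities:
  χ_A(x) = (x + 3)^3

Step 2 — compute geometric multiplicities via the rank-nullity identity g(λ) = n − rank(A − λI):
  rank(A − (-3)·I) = 2, so dim ker(A − (-3)·I) = n − 2 = 1

Summary:
  λ = -3: algebraic multiplicity = 3, geometric multiplicity = 1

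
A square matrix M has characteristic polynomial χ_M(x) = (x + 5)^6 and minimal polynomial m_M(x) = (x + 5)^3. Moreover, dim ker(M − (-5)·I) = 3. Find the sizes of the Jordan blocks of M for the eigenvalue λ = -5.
Block sizes for λ = -5: [3, 2, 1]

Step 1 — from the characteristic polynomial, algebraic multiplicity of λ = -5 is 6. From dim ker(M − (-5)·I) = 3, there are exactly 3 Jordan blocks for λ = -5.
Step 2 — from the minimal polynomial, the factor (x + 5)^3 tells us the largest block for λ = -5 has size 3.
Step 3 — with total size 6, 3 blocks, and largest block 3, the block sizes (in nonincreasing order) are [3, 2, 1].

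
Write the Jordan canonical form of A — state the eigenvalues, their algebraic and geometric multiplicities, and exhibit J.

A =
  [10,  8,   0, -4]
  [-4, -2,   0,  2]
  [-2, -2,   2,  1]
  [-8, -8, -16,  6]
J_1(2) ⊕ J_1(2) ⊕ J_2(6)

The characteristic polynomial is
  det(x·I − A) = x^4 - 16*x^3 + 88*x^2 - 192*x + 144 = (x - 6)^2*(x - 2)^2

Eigenvalues and multiplicities (the geometric multiplicity of λ is n − rank(A − λI), which equals the number of Jordan blocks for λ):
  λ = 2: algebraic multiplicity = 2, geometric multiplicity = 2
  λ = 6: algebraic multiplicity = 2, geometric multiplicity = 1

Determining the block sizes for each eigenvalue:
  λ = 2: gm = am = 2, so every block has size 1 → block sizes [1, 1]
  λ = 6: one block (gm = 1), so the single block has size am = 2 → block sizes [2]

Assembling the blocks gives a Jordan form
J =
  [2, 0, 0, 0]
  [0, 2, 0, 0]
  [0, 0, 6, 1]
  [0, 0, 0, 6]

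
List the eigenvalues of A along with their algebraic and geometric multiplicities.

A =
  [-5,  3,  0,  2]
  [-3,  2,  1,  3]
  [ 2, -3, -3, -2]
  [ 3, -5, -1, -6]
λ = -3: alg = 4, geom = 2

Step 1 — factor the characteristic polynomial to read off the algebraic multiplicities:
  χ_A(x) = (x + 3)^4

Step 2 — compute geometric multiplicities via the rank-nullity identity g(λ) = n − rank(A − λI):
  rank(A − (-3)·I) = 2, so dim ker(A − (-3)·I) = n − 2 = 2

Summary:
  λ = -3: algebraic multiplicity = 4, geometric multiplicity = 2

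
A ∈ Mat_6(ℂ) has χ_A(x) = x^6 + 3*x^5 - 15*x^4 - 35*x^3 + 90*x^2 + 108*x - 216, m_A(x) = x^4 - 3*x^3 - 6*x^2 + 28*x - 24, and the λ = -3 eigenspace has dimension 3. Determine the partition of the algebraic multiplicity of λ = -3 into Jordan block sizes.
Block sizes for λ = -3: [1, 1, 1]

Step 1 — from the characteristic polynomial, algebraic multiplicity of λ = -3 is 3. From dim ker(A − (-3)·I) = 3, there are exactly 3 Jordan blocks for λ = -3.
Step 2 — from the minimal polynomial, the factor (x + 3) tells us the largest block for λ = -3 has size 1.
Step 3 — with total size 3, 3 blocks, and largest block 1, the block sizes (in nonincreasing order) are [1, 1, 1].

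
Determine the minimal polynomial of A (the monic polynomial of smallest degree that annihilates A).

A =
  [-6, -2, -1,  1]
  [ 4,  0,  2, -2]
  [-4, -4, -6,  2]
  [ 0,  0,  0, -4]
x^2 + 8*x + 16

The characteristic polynomial is χ_A(x) = (x + 4)^4, so the eigenvalues are known. The minimal polynomial is
  m_A(x) = Π_λ (x − λ)^{k_λ}
where k_λ is the size of the *largest* Jordan block for λ (equivalently, the smallest k with (A − λI)^k v = 0 for every generalised eigenvector v of λ).

  λ = -4: largest Jordan block has size 2, contributing (x + 4)^2

So m_A(x) = (x + 4)^2 = x^2 + 8*x + 16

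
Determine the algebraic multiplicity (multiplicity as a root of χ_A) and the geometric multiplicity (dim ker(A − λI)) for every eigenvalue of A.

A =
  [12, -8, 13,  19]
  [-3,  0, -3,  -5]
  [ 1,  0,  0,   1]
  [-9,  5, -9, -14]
λ = -1: alg = 3, geom = 1; λ = 1: alg = 1, geom = 1

Step 1 — factor the characteristic polynomial to read off the algebraic multiplicities:
  χ_A(x) = (x - 1)*(x + 1)^3

Step 2 — compute geometric multiplicities via the rank-nullity identity g(λ) = n − rank(A − λI):
  rank(A − (-1)·I) = 3, so dim ker(A − (-1)·I) = n − 3 = 1
  rank(A − (1)·I) = 3, so dim ker(A − (1)·I) = n − 3 = 1

Summary:
  λ = -1: algebraic multiplicity = 3, geometric multiplicity = 1
  λ = 1: algebraic multiplicity = 1, geometric multiplicity = 1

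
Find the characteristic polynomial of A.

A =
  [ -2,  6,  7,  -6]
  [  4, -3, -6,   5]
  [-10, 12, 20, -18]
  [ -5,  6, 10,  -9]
x^4 - 6*x^3 + 9*x^2

Expanding det(x·I − A) (e.g. by cofactor expansion or by noting that A is similar to its Jordan form J, which has the same characteristic polynomial as A) gives
  χ_A(x) = x^4 - 6*x^3 + 9*x^2
which factors as x^2*(x - 3)^2. The eigenvalues (with algebraic multiplicities) are λ = 0 with multiplicity 2, λ = 3 with multiplicity 2.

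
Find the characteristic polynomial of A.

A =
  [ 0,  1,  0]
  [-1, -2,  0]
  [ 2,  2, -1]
x^3 + 3*x^2 + 3*x + 1

Expanding det(x·I − A) (e.g. by cofactor expansion or by noting that A is similar to its Jordan form J, which has the same characteristic polynomial as A) gives
  χ_A(x) = x^3 + 3*x^2 + 3*x + 1
which factors as (x + 1)^3. The eigenvalues (with algebraic multiplicities) are λ = -1 with multiplicity 3.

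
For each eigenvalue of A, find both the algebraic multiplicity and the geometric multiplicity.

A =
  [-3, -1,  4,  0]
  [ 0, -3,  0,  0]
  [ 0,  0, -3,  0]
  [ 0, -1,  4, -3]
λ = -3: alg = 4, geom = 3

Step 1 — factor the characteristic polynomial to read off the algebraic multiplicities:
  χ_A(x) = (x + 3)^4

Step 2 — compute geometric multiplicities via the rank-nullity identity g(λ) = n − rank(A − λI):
  rank(A − (-3)·I) = 1, so dim ker(A − (-3)·I) = n − 1 = 3

Summary:
  λ = -3: algebraic multiplicity = 4, geometric multiplicity = 3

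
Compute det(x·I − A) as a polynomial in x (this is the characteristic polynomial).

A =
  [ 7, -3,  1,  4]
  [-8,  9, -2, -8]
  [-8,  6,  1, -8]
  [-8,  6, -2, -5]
x^4 - 12*x^3 + 54*x^2 - 108*x + 81

Expanding det(x·I − A) (e.g. by cofactor expansion or by noting that A is similar to its Jordan form J, which has the same characteristic polynomial as A) gives
  χ_A(x) = x^4 - 12*x^3 + 54*x^2 - 108*x + 81
which factors as (x - 3)^4. The eigenvalues (with algebraic multiplicities) are λ = 3 with multiplicity 4.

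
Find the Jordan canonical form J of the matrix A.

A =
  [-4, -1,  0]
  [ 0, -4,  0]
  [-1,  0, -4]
J_3(-4)

The characteristic polynomial is
  det(x·I − A) = x^3 + 12*x^2 + 48*x + 64 = (x + 4)^3

Eigenvalues and multiplicities (the geometric multiplicity of λ is n − rank(A − λI), which equals the number of Jordan blocks for λ):
  λ = -4: algebraic multiplicity = 3, geometric multiplicity = 1

Determining the block sizes for each eigenvalue:
  λ = -4: one block (gm = 1), so the single block has size am = 3 → block sizes [3]

Assembling the blocks gives a Jordan form
J =
  [-4,  1,  0]
  [ 0, -4,  1]
  [ 0,  0, -4]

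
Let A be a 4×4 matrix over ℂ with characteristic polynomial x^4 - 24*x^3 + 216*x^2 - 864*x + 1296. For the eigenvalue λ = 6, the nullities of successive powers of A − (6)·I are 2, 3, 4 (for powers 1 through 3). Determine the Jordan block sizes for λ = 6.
Block sizes for λ = 6: [3, 1]

From the dimensions of kernels of powers, the number of Jordan blocks of size at least j is d_j − d_{j−1} where d_j = dim ker(N^j) (with d_0 = 0). Computing the differences gives [2, 1, 1].
The number of blocks of size exactly k is (#blocks of size ≥ k) − (#blocks of size ≥ k + 1), so the partition is: 1 block(s) of size 1, 1 block(s) of size 3.
In nonincreasing order the block sizes are [3, 1].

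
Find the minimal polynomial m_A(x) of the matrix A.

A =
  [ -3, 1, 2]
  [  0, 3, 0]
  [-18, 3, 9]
x^2 - 6*x + 9

The characteristic polynomial is χ_A(x) = (x - 3)^3, so the eigenvalues are known. The minimal polynomial is
  m_A(x) = Π_λ (x − λ)^{k_λ}
where k_λ is the size of the *largest* Jordan block for λ (equivalently, the smallest k with (A − λI)^k v = 0 for every generalised eigenvector v of λ).

  λ = 3: largest Jordan block has size 2, contributing (x − 3)^2

So m_A(x) = (x - 3)^2 = x^2 - 6*x + 9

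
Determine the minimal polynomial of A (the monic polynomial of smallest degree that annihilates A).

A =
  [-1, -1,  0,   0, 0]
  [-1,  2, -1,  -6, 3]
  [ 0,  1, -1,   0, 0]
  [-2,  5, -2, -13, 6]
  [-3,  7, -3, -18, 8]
x^3 + 3*x^2 + 3*x + 1

The characteristic polynomial is χ_A(x) = (x + 1)^5, so the eigenvalues are known. The minimal polynomial is
  m_A(x) = Π_λ (x − λ)^{k_λ}
where k_λ is the size of the *largest* Jordan block for λ (equivalently, the smallest k with (A − λI)^k v = 0 for every generalised eigenvector v of λ).

  λ = -1: largest Jordan block has size 3, contributing (x + 1)^3

So m_A(x) = (x + 1)^3 = x^3 + 3*x^2 + 3*x + 1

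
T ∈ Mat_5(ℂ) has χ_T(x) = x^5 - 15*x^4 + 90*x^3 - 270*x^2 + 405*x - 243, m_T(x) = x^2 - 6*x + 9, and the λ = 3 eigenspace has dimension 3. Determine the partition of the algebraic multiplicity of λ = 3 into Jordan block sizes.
Block sizes for λ = 3: [2, 2, 1]

Step 1 — from the characteristic polynomial, algebraic multiplicity of λ = 3 is 5. From dim ker(T − (3)·I) = 3, there are exactly 3 Jordan blocks for λ = 3.
Step 2 — from the minimal polynomial, the factor (x − 3)^2 tells us the largest block for λ = 3 has size 2.
Step 3 — with total size 5, 3 blocks, and largest block 2, the block sizes (in nonincreasing order) are [2, 2, 1].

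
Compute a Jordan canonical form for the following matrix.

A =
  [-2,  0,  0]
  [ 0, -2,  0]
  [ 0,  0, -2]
J_1(-2) ⊕ J_1(-2) ⊕ J_1(-2)

The characteristic polynomial is
  det(x·I − A) = x^3 + 6*x^2 + 12*x + 8 = (x + 2)^3

Eigenvalues and multiplicities (the geometric multiplicity of λ is n − rank(A − λI), which equals the number of Jordan blocks for λ):
  λ = -2: algebraic multiplicity = 3, geometric multiplicity = 3

Determining the block sizes for each eigenvalue:
  λ = -2: gm = am = 3, so every block has size 1 → block sizes [1, 1, 1]

Assembling the blocks gives a Jordan form
J =
  [-2,  0,  0]
  [ 0, -2,  0]
  [ 0,  0, -2]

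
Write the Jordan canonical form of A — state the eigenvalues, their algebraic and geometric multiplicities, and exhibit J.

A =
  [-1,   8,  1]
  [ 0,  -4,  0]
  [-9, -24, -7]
J_2(-4) ⊕ J_1(-4)

The characteristic polynomial is
  det(x·I − A) = x^3 + 12*x^2 + 48*x + 64 = (x + 4)^3

Eigenvalues and multiplicities (the geometric multiplicity of λ is n − rank(A − λI), which equals the number of Jordan blocks for λ):
  λ = -4: algebraic multiplicity = 3, geometric multiplicity = 2

Determining the block sizes for each eigenvalue:
  λ = -4: 2 blocks summing to 3 forces exactly one block of size 2 and the rest size 1 → block sizes [2, 1]

Assembling the blocks gives a Jordan form
J =
  [-4,  1,  0]
  [ 0, -4,  0]
  [ 0,  0, -4]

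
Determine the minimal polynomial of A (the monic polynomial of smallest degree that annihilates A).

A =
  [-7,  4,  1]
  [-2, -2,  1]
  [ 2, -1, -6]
x^3 + 15*x^2 + 75*x + 125

The characteristic polynomial is χ_A(x) = (x + 5)^3, so the eigenvalues are known. The minimal polynomial is
  m_A(x) = Π_λ (x − λ)^{k_λ}
where k_λ is the size of the *largest* Jordan block for λ (equivalently, the smallest k with (A − λI)^k v = 0 for every generalised eigenvector v of λ).

  λ = -5: largest Jordan block has size 3, contributing (x + 5)^3

So m_A(x) = (x + 5)^3 = x^3 + 15*x^2 + 75*x + 125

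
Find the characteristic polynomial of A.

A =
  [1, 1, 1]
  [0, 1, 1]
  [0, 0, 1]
x^3 - 3*x^2 + 3*x - 1

Expanding det(x·I − A) (e.g. by cofactor expansion or by noting that A is similar to its Jordan form J, which has the same characteristic polynomial as A) gives
  χ_A(x) = x^3 - 3*x^2 + 3*x - 1
which factors as (x - 1)^3. The eigenvalues (with algebraic multiplicities) are λ = 1 with multiplicity 3.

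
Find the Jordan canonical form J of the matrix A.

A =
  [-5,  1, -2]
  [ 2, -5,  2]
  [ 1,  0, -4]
J_2(-5) ⊕ J_1(-4)

The characteristic polynomial is
  det(x·I − A) = x^3 + 14*x^2 + 65*x + 100 = (x + 4)*(x + 5)^2

Eigenvalues and multiplicities (the geometric multiplicity of λ is n − rank(A − λI), which equals the number of Jordan blocks for λ):
  λ = -5: algebraic multiplicity = 2, geometric multiplicity = 1
  λ = -4: algebraic multiplicity = 1, geometric multiplicity = 1

Determining the block sizes for each eigenvalue:
  λ = -5: one block (gm = 1), so the single block has size am = 2 → block sizes [2]
  λ = -4: one block (gm = 1), so the single block has size am = 1 → block sizes [1]

Assembling the blocks gives a Jordan form
J =
  [-5,  1,  0]
  [ 0, -5,  0]
  [ 0,  0, -4]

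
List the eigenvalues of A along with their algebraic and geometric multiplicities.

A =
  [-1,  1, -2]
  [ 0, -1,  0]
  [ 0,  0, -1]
λ = -1: alg = 3, geom = 2

Step 1 — factor the characteristic polynomial to read off the algebraic multiplicities:
  χ_A(x) = (x + 1)^3

Step 2 — compute geometric multiplicities via the rank-nullity identity g(λ) = n − rank(A − λI):
  rank(A − (-1)·I) = 1, so dim ker(A − (-1)·I) = n − 1 = 2

Summary:
  λ = -1: algebraic multiplicity = 3, geometric multiplicity = 2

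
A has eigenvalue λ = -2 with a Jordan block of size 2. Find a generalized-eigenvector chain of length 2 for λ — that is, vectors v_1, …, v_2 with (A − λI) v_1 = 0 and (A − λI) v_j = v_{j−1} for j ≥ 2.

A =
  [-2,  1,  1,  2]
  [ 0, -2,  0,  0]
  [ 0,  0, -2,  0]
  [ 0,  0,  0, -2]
A Jordan chain for λ = -2 of length 2:
v_1 = (1, 0, 0, 0)ᵀ
v_2 = (0, 1, 0, 0)ᵀ

Let N = A − (-2)·I. We want v_2 with N^2 v_2 = 0 but N^1 v_2 ≠ 0; then v_{j-1} := N · v_j for j = 2, …, 2.

Pick v_2 = (0, 1, 0, 0)ᵀ.
Then v_1 = N · v_2 = (1, 0, 0, 0)ᵀ.

Sanity check: (A − (-2)·I) v_1 = (0, 0, 0, 0)ᵀ = 0. ✓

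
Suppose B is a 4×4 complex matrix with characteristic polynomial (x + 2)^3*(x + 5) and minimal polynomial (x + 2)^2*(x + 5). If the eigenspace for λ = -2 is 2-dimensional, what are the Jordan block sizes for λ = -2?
Block sizes for λ = -2: [2, 1]

Step 1 — from the characteristic polynomial, algebraic multiplicity of λ = -2 is 3. From dim ker(B − (-2)·I) = 2, there are exactly 2 Jordan blocks for λ = -2.
Step 2 — from the minimal polynomial, the factor (x + 2)^2 tells us the largest block for λ = -2 has size 2.
Step 3 — with total size 3, 2 blocks, and largest block 2, the block sizes (in nonincreasing order) are [2, 1].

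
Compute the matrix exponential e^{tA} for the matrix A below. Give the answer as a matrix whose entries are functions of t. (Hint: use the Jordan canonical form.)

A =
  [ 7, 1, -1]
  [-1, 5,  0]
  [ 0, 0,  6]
e^{tA} =
  [t*exp(6*t) + exp(6*t), t*exp(6*t), -t^2*exp(6*t)/2 - t*exp(6*t)]
  [-t*exp(6*t), -t*exp(6*t) + exp(6*t), t^2*exp(6*t)/2]
  [0, 0, exp(6*t)]

Strategy: write A = P · J · P⁻¹ where J is a Jordan canonical form, so e^{tA} = P · e^{tJ} · P⁻¹, and e^{tJ} can be computed block-by-block.

A has Jordan form
J =
  [6, 1, 0]
  [0, 6, 1]
  [0, 0, 6]
(up to reordering of blocks).

Per-block formulas:
  For a 3×3 Jordan block J_3(6): exp(t · J_3(6)) = e^(6t)·(I + t·N + (t^2/2)·N^2), where N is the 3×3 nilpotent shift.

After assembling e^{tJ} and conjugating by P, we get:

e^{tA} =
  [t*exp(6*t) + exp(6*t), t*exp(6*t), -t^2*exp(6*t)/2 - t*exp(6*t)]
  [-t*exp(6*t), -t*exp(6*t) + exp(6*t), t^2*exp(6*t)/2]
  [0, 0, exp(6*t)]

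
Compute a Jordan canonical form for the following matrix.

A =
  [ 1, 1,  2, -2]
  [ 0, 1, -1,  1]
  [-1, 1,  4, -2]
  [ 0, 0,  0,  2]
J_3(2) ⊕ J_1(2)

The characteristic polynomial is
  det(x·I − A) = x^4 - 8*x^3 + 24*x^2 - 32*x + 16 = (x - 2)^4

Eigenvalues and multiplicities (the geometric multiplicity of λ is n − rank(A − λI), which equals the number of Jordan blocks for λ):
  λ = 2: algebraic multiplicity = 4, geometric multiplicity = 2

Determining the block sizes for each eigenvalue:
  λ = 2: with am = 4 and gm = 2, the partition is not yet determined (e.g. several partitions of 4 into 2 parts exist). Let N = A − (2)·I. Computing rank(N^1) = 2, rank(N^2) = 1, rank(N^3) = 0; the number of blocks of size ≥ j is rank(N^{j−1}) − rank(N^j), giving [2, 1, 1]. So we have 1 block(s) of size 3, 1 block(s) of size 1 → block sizes [3, 1]

Assembling the blocks gives a Jordan form
J =
  [2, 1, 0, 0]
  [0, 2, 1, 0]
  [0, 0, 2, 0]
  [0, 0, 0, 2]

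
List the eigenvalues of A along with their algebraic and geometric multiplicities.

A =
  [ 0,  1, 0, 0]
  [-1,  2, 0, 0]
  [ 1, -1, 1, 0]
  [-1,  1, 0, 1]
λ = 1: alg = 4, geom = 3

Step 1 — factor the characteristic polynomial to read off the algebraic multiplicities:
  χ_A(x) = (x - 1)^4

Step 2 — compute geometric multiplicities via the rank-nullity identity g(λ) = n − rank(A − λI):
  rank(A − (1)·I) = 1, so dim ker(A − (1)·I) = n − 1 = 3

Summary:
  λ = 1: algebraic multiplicity = 4, geometric multiplicity = 3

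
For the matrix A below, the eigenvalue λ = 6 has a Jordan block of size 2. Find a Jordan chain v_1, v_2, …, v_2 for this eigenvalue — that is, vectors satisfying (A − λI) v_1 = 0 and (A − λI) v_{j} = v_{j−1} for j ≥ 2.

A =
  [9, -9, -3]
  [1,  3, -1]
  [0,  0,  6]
A Jordan chain for λ = 6 of length 2:
v_1 = (3, 1, 0)ᵀ
v_2 = (1, 0, 0)ᵀ

Let N = A − (6)·I. We want v_2 with N^2 v_2 = 0 but N^1 v_2 ≠ 0; then v_{j-1} := N · v_j for j = 2, …, 2.

Pick v_2 = (1, 0, 0)ᵀ.
Then v_1 = N · v_2 = (3, 1, 0)ᵀ.

Sanity check: (A − (6)·I) v_1 = (0, 0, 0)ᵀ = 0. ✓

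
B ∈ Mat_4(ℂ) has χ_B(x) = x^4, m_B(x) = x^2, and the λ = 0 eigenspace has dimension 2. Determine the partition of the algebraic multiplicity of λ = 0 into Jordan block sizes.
Block sizes for λ = 0: [2, 2]

Step 1 — from the characteristic polynomial, algebraic multiplicity of λ = 0 is 4. From dim ker(B − (0)·I) = 2, there are exactly 2 Jordan blocks for λ = 0.
Step 2 — from the minimal polynomial, the factor (x − 0)^2 tells us the largest block for λ = 0 has size 2.
Step 3 — with total size 4, 2 blocks, and largest block 2, the block sizes (in nonincreasing order) are [2, 2].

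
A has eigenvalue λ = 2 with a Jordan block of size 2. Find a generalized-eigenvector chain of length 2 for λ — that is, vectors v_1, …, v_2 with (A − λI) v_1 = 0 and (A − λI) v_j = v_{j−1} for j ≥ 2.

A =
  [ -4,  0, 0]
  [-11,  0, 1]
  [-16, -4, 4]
A Jordan chain for λ = 2 of length 2:
v_1 = (0, -2, -4)ᵀ
v_2 = (0, 1, 0)ᵀ

Let N = A − (2)·I. We want v_2 with N^2 v_2 = 0 but N^1 v_2 ≠ 0; then v_{j-1} := N · v_j for j = 2, …, 2.

Pick v_2 = (0, 1, 0)ᵀ.
Then v_1 = N · v_2 = (0, -2, -4)ᵀ.

Sanity check: (A − (2)·I) v_1 = (0, 0, 0)ᵀ = 0. ✓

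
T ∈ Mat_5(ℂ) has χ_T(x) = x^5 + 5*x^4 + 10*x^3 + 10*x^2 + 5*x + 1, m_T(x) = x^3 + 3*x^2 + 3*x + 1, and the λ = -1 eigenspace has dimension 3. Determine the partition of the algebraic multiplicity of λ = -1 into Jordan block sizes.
Block sizes for λ = -1: [3, 1, 1]

Step 1 — from the characteristic polynomial, algebraic multiplicity of λ = -1 is 5. From dim ker(T − (-1)·I) = 3, there are exactly 3 Jordan blocks for λ = -1.
Step 2 — from the minimal polynomial, the factor (x + 1)^3 tells us the largest block for λ = -1 has size 3.
Step 3 — with total size 5, 3 blocks, and largest block 3, the block sizes (in nonincreasing order) are [3, 1, 1].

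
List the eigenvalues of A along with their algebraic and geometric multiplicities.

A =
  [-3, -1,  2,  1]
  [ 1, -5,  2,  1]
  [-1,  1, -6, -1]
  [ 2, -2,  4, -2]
λ = -4: alg = 4, geom = 3

Step 1 — factor the characteristic polynomial to read off the algebraic multiplicities:
  χ_A(x) = (x + 4)^4

Step 2 — compute geometric multiplicities via the rank-nullity identity g(λ) = n − rank(A − λI):
  rank(A − (-4)·I) = 1, so dim ker(A − (-4)·I) = n − 1 = 3

Summary:
  λ = -4: algebraic multiplicity = 4, geometric multiplicity = 3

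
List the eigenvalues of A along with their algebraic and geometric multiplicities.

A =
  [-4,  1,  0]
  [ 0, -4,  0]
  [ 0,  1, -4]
λ = -4: alg = 3, geom = 2

Step 1 — factor the characteristic polynomial to read off the algebraic multiplicities:
  χ_A(x) = (x + 4)^3

Step 2 — compute geometric multiplicities via the rank-nullity identity g(λ) = n − rank(A − λI):
  rank(A − (-4)·I) = 1, so dim ker(A − (-4)·I) = n − 1 = 2

Summary:
  λ = -4: algebraic multiplicity = 3, geometric multiplicity = 2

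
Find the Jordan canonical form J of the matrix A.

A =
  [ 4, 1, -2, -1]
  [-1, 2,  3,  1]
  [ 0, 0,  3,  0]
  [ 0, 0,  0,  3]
J_3(3) ⊕ J_1(3)

The characteristic polynomial is
  det(x·I − A) = x^4 - 12*x^3 + 54*x^2 - 108*x + 81 = (x - 3)^4

Eigenvalues and multiplicities (the geometric multiplicity of λ is n − rank(A − λI), which equals the number of Jordan blocks for λ):
  λ = 3: algebraic multiplicity = 4, geometric multiplicity = 2

Determining the block sizes for each eigenvalue:
  λ = 3: with am = 4 and gm = 2, the partition is not yet determined (e.g. several partitions of 4 into 2 parts exist). Let N = A − (3)·I. Computing rank(N^1) = 2, rank(N^2) = 1, rank(N^3) = 0; the number of blocks of size ≥ j is rank(N^{j−1}) − rank(N^j), giving [2, 1, 1]. So we have 1 block(s) of size 3, 1 block(s) of size 1 → block sizes [3, 1]

Assembling the blocks gives a Jordan form
J =
  [3, 1, 0, 0]
  [0, 3, 1, 0]
  [0, 0, 3, 0]
  [0, 0, 0, 3]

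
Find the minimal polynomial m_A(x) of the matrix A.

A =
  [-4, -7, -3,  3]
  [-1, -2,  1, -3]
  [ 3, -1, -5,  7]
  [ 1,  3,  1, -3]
x^4 + 14*x^3 + 73*x^2 + 168*x + 144

The characteristic polynomial is χ_A(x) = (x + 3)^2*(x + 4)^2, so the eigenvalues are known. The minimal polynomial is
  m_A(x) = Π_λ (x − λ)^{k_λ}
where k_λ is the size of the *largest* Jordan block for λ (equivalently, the smallest k with (A − λI)^k v = 0 for every generalised eigenvector v of λ).

  λ = -4: largest Jordan block has size 2, contributing (x + 4)^2
  λ = -3: largest Jordan block has size 2, contributing (x + 3)^2

So m_A(x) = (x + 3)^2*(x + 4)^2 = x^4 + 14*x^3 + 73*x^2 + 168*x + 144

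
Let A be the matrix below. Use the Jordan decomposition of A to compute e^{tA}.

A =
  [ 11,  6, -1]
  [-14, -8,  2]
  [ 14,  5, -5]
e^{tA} =
  [2*exp(4*t) - exp(-3*t), -t*exp(-3*t) + exp(4*t) - exp(-3*t), -t*exp(-3*t)]
  [-2*exp(4*t) + 2*exp(-3*t), 2*t*exp(-3*t) - exp(4*t) + 2*exp(-3*t), 2*t*exp(-3*t)]
  [2*exp(4*t) - 2*exp(-3*t), -2*t*exp(-3*t) + exp(4*t) - exp(-3*t), -2*t*exp(-3*t) + exp(-3*t)]

Strategy: write A = P · J · P⁻¹ where J is a Jordan canonical form, so e^{tA} = P · e^{tJ} · P⁻¹, and e^{tJ} can be computed block-by-block.

A has Jordan form
J =
  [-3,  1, 0]
  [ 0, -3, 0]
  [ 0,  0, 4]
(up to reordering of blocks).

Per-block formulas:
  For a 1×1 block at λ = 4: exp(t · [4]) = [e^(4t)].
  For a 2×2 Jordan block J_2(-3): exp(t · J_2(-3)) = e^(-3t)·(I + t·N), where N is the 2×2 nilpotent shift.

After assembling e^{tJ} and conjugating by P, we get:

e^{tA} =
  [2*exp(4*t) - exp(-3*t), -t*exp(-3*t) + exp(4*t) - exp(-3*t), -t*exp(-3*t)]
  [-2*exp(4*t) + 2*exp(-3*t), 2*t*exp(-3*t) - exp(4*t) + 2*exp(-3*t), 2*t*exp(-3*t)]
  [2*exp(4*t) - 2*exp(-3*t), -2*t*exp(-3*t) + exp(4*t) - exp(-3*t), -2*t*exp(-3*t) + exp(-3*t)]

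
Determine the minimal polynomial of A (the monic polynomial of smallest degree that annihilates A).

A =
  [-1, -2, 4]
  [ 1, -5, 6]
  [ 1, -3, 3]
x^3 + 3*x^2 + 3*x + 1

The characteristic polynomial is χ_A(x) = (x + 1)^3, so the eigenvalues are known. The minimal polynomial is
  m_A(x) = Π_λ (x − λ)^{k_λ}
where k_λ is the size of the *largest* Jordan block for λ (equivalently, the smallest k with (A − λI)^k v = 0 for every generalised eigenvector v of λ).

  λ = -1: largest Jordan block has size 3, contributing (x + 1)^3

So m_A(x) = (x + 1)^3 = x^3 + 3*x^2 + 3*x + 1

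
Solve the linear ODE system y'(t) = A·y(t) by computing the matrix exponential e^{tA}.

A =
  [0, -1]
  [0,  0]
e^{tA} =
  [1, -t]
  [0, 1]

Strategy: write A = P · J · P⁻¹ where J is a Jordan canonical form, so e^{tA} = P · e^{tJ} · P⁻¹, and e^{tJ} can be computed block-by-block.

A has Jordan form
J =
  [0, 1]
  [0, 0]
(up to reordering of blocks).

Per-block formulas:
  For a 2×2 Jordan block J_2(0): exp(t · J_2(0)) = e^(0t)·(I + t·N), where N is the 2×2 nilpotent shift.

After assembling e^{tJ} and conjugating by P, we get:

e^{tA} =
  [1, -t]
  [0, 1]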